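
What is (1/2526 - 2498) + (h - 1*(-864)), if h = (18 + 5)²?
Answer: -2791229/2526 ≈ -1105.0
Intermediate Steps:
h = 529 (h = 23² = 529)
(1/2526 - 2498) + (h - 1*(-864)) = (1/2526 - 2498) + (529 - 1*(-864)) = (1/2526 - 2498) + (529 + 864) = -6309947/2526 + 1393 = -2791229/2526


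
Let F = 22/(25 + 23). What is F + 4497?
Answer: 107939/24 ≈ 4497.5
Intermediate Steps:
F = 11/24 (F = 22/48 = (1/48)*22 = 11/24 ≈ 0.45833)
F + 4497 = 11/24 + 4497 = 107939/24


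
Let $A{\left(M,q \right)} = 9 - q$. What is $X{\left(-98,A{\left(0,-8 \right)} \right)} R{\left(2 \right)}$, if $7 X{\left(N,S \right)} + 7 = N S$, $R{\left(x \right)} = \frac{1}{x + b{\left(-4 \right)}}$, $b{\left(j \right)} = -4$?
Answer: $\frac{239}{2} \approx 119.5$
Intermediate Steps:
$R{\left(x \right)} = \frac{1}{-4 + x}$ ($R{\left(x \right)} = \frac{1}{x - 4} = \frac{1}{-4 + x}$)
$X{\left(N,S \right)} = -1 + \frac{N S}{7}$
$X{\left(-98,A{\left(0,-8 \right)} \right)} R{\left(2 \right)} = \frac{-1 + \frac{1}{7} \left(-98\right) \left(9 - -8\right)}{-4 + 2} = \frac{-1 + \frac{1}{7} \left(-98\right) \left(9 + 8\right)}{-2} = \left(-1 + \frac{1}{7} \left(-98\right) 17\right) \left(- \frac{1}{2}\right) = \left(-1 - 238\right) \left(- \frac{1}{2}\right) = \left(-239\right) \left(- \frac{1}{2}\right) = \frac{239}{2}$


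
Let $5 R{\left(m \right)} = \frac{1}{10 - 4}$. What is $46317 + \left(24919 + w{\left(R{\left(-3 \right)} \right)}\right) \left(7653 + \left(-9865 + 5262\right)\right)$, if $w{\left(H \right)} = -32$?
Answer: $75951667$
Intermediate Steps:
$R{\left(m \right)} = \frac{1}{30}$ ($R{\left(m \right)} = \frac{1}{5 \left(10 - 4\right)} = \frac{1}{5 \cdot 6} = \frac{1}{5} \cdot \frac{1}{6} = \frac{1}{30}$)
$46317 + \left(24919 + w{\left(R{\left(-3 \right)} \right)}\right) \left(7653 + \left(-9865 + 5262\right)\right) = 46317 + \left(24919 - 32\right) \left(7653 + \left(-9865 + 5262\right)\right) = 46317 + 24887 \left(7653 - 4603\right) = 46317 + 24887 \cdot 3050 = 46317 + 75905350 = 75951667$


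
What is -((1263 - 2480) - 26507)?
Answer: 27724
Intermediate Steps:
-((1263 - 2480) - 26507) = -(-1217 - 26507) = -1*(-27724) = 27724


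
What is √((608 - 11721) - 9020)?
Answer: 3*I*√2237 ≈ 141.89*I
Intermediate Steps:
√((608 - 11721) - 9020) = √(-11113 - 9020) = √(-20133) = 3*I*√2237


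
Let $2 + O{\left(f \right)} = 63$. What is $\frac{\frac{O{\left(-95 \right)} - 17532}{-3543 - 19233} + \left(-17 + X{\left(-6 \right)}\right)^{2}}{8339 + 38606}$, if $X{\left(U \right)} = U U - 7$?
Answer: $\frac{659443}{213843864} \approx 0.0030838$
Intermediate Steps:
$X{\left(U \right)} = -7 + U^{2}$ ($X{\left(U \right)} = U^{2} - 7 = -7 + U^{2}$)
$O{\left(f \right)} = 61$ ($O{\left(f \right)} = -2 + 63 = 61$)
$\frac{\frac{O{\left(-95 \right)} - 17532}{-3543 - 19233} + \left(-17 + X{\left(-6 \right)}\right)^{2}}{8339 + 38606} = \frac{\frac{61 - 17532}{-3543 - 19233} + \left(-17 - \left(7 - \left(-6\right)^{2}\right)\right)^{2}}{8339 + 38606} = \frac{- \frac{17471}{-22776} + \left(-17 + \left(-7 + 36\right)\right)^{2}}{46945} = \left(\left(-17471\right) \left(- \frac{1}{22776}\right) + \left(-17 + 29\right)^{2}\right) \frac{1}{46945} = \left(\frac{17471}{22776} + 12^{2}\right) \frac{1}{46945} = \left(\frac{17471}{22776} + 144\right) \frac{1}{46945} = \frac{3297215}{22776} \cdot \frac{1}{46945} = \frac{659443}{213843864}$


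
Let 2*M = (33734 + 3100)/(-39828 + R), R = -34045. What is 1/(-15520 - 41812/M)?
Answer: 18417/2802946036 ≈ 6.5706e-6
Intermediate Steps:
M = -18417/73873 (M = ((33734 + 3100)/(-39828 - 34045))/2 = (36834/(-73873))/2 = (36834*(-1/73873))/2 = (½)*(-36834/73873) = -18417/73873 ≈ -0.24931)
1/(-15520 - 41812/M) = 1/(-15520 - 41812/(-18417/73873)) = 1/(-15520 - 41812*(-73873/18417)) = 1/(-15520 + 3088777876/18417) = 1/(2802946036/18417) = 18417/2802946036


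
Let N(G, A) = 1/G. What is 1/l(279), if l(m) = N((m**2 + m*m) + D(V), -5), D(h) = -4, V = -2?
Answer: 155678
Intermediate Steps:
l(m) = 1/(-4 + 2*m**2) (l(m) = 1/((m**2 + m*m) - 4) = 1/((m**2 + m**2) - 4) = 1/(2*m**2 - 4) = 1/(-4 + 2*m**2))
1/l(279) = 1/(1/(2*(-2 + 279**2))) = 1/(1/(2*(-2 + 77841))) = 1/((1/2)/77839) = 1/((1/2)*(1/77839)) = 1/(1/155678) = 155678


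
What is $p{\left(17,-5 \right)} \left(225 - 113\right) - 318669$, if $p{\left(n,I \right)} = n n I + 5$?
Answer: $-479949$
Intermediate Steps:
$p{\left(n,I \right)} = 5 + I n^{2}$ ($p{\left(n,I \right)} = n^{2} I + 5 = I n^{2} + 5 = 5 + I n^{2}$)
$p{\left(17,-5 \right)} \left(225 - 113\right) - 318669 = \left(5 - 5 \cdot 17^{2}\right) \left(225 - 113\right) - 318669 = \left(5 - 1445\right) 112 - 318669 = \left(-1440\right) 112 - 318669 = -161280 - 318669 = -479949$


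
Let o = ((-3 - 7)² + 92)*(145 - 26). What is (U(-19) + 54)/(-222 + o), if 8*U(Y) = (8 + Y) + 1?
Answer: 211/90504 ≈ 0.0023314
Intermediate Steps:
o = 22848 (o = ((-10)² + 92)*119 = (100 + 92)*119 = 192*119 = 22848)
U(Y) = 9/8 + Y/8 (U(Y) = ((8 + Y) + 1)/8 = (9 + Y)/8 = 9/8 + Y/8)
(U(-19) + 54)/(-222 + o) = ((9/8 + (⅛)*(-19)) + 54)/(-222 + 22848) = ((9/8 - 19/8) + 54)/22626 = (-5/4 + 54)*(1/22626) = (211/4)*(1/22626) = 211/90504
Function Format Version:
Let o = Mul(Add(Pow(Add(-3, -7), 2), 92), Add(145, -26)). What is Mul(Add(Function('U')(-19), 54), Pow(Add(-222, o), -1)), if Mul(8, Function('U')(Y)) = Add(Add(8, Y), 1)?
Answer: Rational(211, 90504) ≈ 0.0023314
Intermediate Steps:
o = 22848 (o = Mul(Add(Pow(-10, 2), 92), 119) = Mul(Add(100, 92), 119) = Mul(192, 119) = 22848)
Function('U')(Y) = Add(Rational(9, 8), Mul(Rational(1, 8), Y)) (Function('U')(Y) = Mul(Rational(1, 8), Add(Add(8, Y), 1)) = Mul(Rational(1, 8), Add(9, Y)) = Add(Rational(9, 8), Mul(Rational(1, 8), Y)))
Mul(Add(Function('U')(-19), 54), Pow(Add(-222, o), -1)) = Mul(Add(Add(Rational(9, 8), Mul(Rational(1, 8), -19)), 54), Pow(Add(-222, 22848), -1)) = Mul(Add(Add(Rational(9, 8), Rational(-19, 8)), 54), Pow(22626, -1)) = Mul(Add(Rational(-5, 4), 54), Rational(1, 22626)) = Mul(Rational(211, 4), Rational(1, 22626)) = Rational(211, 90504)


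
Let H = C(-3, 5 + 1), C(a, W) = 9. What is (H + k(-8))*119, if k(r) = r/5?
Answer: 4403/5 ≈ 880.60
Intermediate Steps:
H = 9
k(r) = r/5 (k(r) = r*(⅕) = r/5)
(H + k(-8))*119 = (9 + (⅕)*(-8))*119 = (9 - 8/5)*119 = (37/5)*119 = 4403/5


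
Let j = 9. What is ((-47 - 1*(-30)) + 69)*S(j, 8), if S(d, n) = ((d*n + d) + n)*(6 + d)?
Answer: 69420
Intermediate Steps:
S(d, n) = (6 + d)*(d + n + d*n) (S(d, n) = ((d + d*n) + n)*(6 + d) = (d + n + d*n)*(6 + d) = (6 + d)*(d + n + d*n))
((-47 - 1*(-30)) + 69)*S(j, 8) = ((-47 - 1*(-30)) + 69)*(9**2 + 6*9 + 6*8 + 8*9**2 + 7*9*8) = ((-47 + 30) + 69)*(81 + 54 + 48 + 8*81 + 504) = (-17 + 69)*(81 + 54 + 48 + 648 + 504) = 52*1335 = 69420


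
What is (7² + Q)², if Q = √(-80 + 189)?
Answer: (49 + √109)² ≈ 3533.1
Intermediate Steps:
Q = √109 ≈ 10.440
(7² + Q)² = (7² + √109)² = (49 + √109)²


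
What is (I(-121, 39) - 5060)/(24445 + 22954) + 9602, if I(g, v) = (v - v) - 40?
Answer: 455120098/47399 ≈ 9601.9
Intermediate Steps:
I(g, v) = -40 (I(g, v) = 0 - 40 = -40)
(I(-121, 39) - 5060)/(24445 + 22954) + 9602 = (-40 - 5060)/(24445 + 22954) + 9602 = -5100/47399 + 9602 = 455120098/47399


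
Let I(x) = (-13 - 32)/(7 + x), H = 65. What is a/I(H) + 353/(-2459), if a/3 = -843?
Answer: 49748723/12295 ≈ 4046.3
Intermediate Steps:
I(x) = -45/(7 + x)
a = -2529 (a = 3*(-843) = -2529)
a/I(H) + 353/(-2459) = -2529/((-45/(7 + 65))) + 353/(-2459) = -2529/((-45/72)) + 353*(-1/2459) = -2529/((-45*1/72)) - 353/2459 = -2529/(-5/8) - 353/2459 = -2529*(-8/5) - 353/2459 = 20232/5 - 353/2459 = 49748723/12295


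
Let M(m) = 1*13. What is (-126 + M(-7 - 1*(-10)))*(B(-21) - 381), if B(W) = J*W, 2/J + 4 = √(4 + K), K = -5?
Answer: 712917/17 - 4746*I/17 ≈ 41936.0 - 279.18*I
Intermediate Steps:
J = 2*(-4 - I)/17 (J = 2/(-4 + √(4 - 5)) = 2/(-4 + √(-1)) = 2/(-4 + I) = 2*((-4 - I)/17) = 2*(-4 - I)/17 ≈ -0.47059 - 0.11765*I)
M(m) = 13
B(W) = W*(-8/17 - 2*I/17) (B(W) = (-8/17 - 2*I/17)*W = W*(-8/17 - 2*I/17))
(-126 + M(-7 - 1*(-10)))*(B(-21) - 381) = (-126 + 13)*(-2/17*(-21)*(4 + I) - 381) = -113*((168/17 + 42*I/17) - 381) = -113*(-6309/17 + 42*I/17) = 712917/17 - 4746*I/17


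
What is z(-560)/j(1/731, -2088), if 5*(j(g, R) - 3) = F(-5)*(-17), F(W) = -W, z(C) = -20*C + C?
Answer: -760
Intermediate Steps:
z(C) = -19*C
j(g, R) = -14 (j(g, R) = 3 + (-1*(-5)*(-17))/5 = 3 + (5*(-17))/5 = 3 + (⅕)*(-85) = 3 - 17 = -14)
z(-560)/j(1/731, -2088) = -19*(-560)/(-14) = 10640*(-1/14) = -760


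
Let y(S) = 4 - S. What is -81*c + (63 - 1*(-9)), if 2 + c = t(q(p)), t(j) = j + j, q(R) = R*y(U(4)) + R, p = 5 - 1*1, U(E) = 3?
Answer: -1062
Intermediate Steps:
p = 4 (p = 5 - 1 = 4)
q(R) = 2*R (q(R) = R*(4 - 1*3) + R = R*(4 - 3) + R = R*1 + R = R + R = 2*R)
t(j) = 2*j
c = 14 (c = -2 + 2*(2*4) = -2 + 2*8 = -2 + 16 = 14)
-81*c + (63 - 1*(-9)) = -81*14 + (63 - 1*(-9)) = -1134 + (63 + 9) = -1134 + 72 = -1062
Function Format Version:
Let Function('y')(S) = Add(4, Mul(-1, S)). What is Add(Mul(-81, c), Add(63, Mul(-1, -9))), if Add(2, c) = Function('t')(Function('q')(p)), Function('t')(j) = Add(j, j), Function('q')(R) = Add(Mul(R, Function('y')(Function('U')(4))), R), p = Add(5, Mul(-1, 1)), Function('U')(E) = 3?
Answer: -1062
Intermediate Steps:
p = 4 (p = Add(5, -1) = 4)
Function('q')(R) = Mul(2, R) (Function('q')(R) = Add(Mul(R, Add(4, Mul(-1, 3))), R) = Add(Mul(R, Add(4, -3)), R) = Add(Mul(R, 1), R) = Add(R, R) = Mul(2, R))
Function('t')(j) = Mul(2, j)
c = 14 (c = Add(-2, Mul(2, Mul(2, 4))) = Add(-2, Mul(2, 8)) = Add(-2, 16) = 14)
Add(Mul(-81, c), Add(63, Mul(-1, -9))) = Add(Mul(-81, 14), Add(63, Mul(-1, -9))) = Add(-1134, Add(63, 9)) = Add(-1134, 72) = -1062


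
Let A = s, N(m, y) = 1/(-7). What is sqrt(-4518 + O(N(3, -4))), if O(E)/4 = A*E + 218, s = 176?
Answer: 3*I*sqrt(20398)/7 ≈ 61.209*I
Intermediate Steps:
N(m, y) = -1/7
A = 176
O(E) = 872 + 704*E (O(E) = 4*(176*E + 218) = 4*(218 + 176*E) = 872 + 704*E)
sqrt(-4518 + O(N(3, -4))) = sqrt(-4518 + (872 + 704*(-1/7))) = sqrt(-4518 + (872 - 704/7)) = sqrt(-4518 + 5400/7) = sqrt(-26226/7) = 3*I*sqrt(20398)/7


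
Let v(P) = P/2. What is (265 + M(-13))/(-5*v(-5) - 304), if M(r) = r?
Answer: -504/583 ≈ -0.86449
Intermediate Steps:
v(P) = P/2 (v(P) = P*(½) = P/2)
(265 + M(-13))/(-5*v(-5) - 304) = (265 - 13)/(-5*(-5)/2 - 304) = 252/(-5*(-5/2) - 304) = 252/(25/2 - 304) = 252/(-583/2) = 252*(-2/583) = -504/583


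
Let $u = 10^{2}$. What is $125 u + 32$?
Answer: $12532$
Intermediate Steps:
$u = 100$
$125 u + 32 = 125 \cdot 100 + 32 = 12500 + 32 = 12532$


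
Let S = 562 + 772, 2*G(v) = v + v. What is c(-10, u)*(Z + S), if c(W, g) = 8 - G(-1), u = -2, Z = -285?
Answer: 9441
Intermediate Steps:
G(v) = v (G(v) = (v + v)/2 = (2*v)/2 = v)
S = 1334
c(W, g) = 9 (c(W, g) = 8 - 1*(-1) = 8 + 1 = 9)
c(-10, u)*(Z + S) = 9*(-285 + 1334) = 9*1049 = 9441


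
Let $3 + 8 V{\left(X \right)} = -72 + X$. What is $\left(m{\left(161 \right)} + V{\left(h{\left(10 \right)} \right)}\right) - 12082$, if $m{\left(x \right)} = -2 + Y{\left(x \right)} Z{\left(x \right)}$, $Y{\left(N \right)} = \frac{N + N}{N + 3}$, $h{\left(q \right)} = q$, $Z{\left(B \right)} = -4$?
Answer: $- \frac{3968793}{328} \approx -12100.0$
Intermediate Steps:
$Y{\left(N \right)} = \frac{2 N}{3 + N}$
$V{\left(X \right)} = - \frac{75}{8} + \frac{X}{8}$ ($V{\left(X \right)} = - \frac{3}{8} + \frac{-72 + X}{8} = - \frac{3}{8} + \left(-9 + \frac{X}{8}\right) = - \frac{75}{8} + \frac{X}{8}$)
$m{\left(x \right)} = -2 - \frac{8 x}{3 + x}$ ($m{\left(x \right)} = -2 + \frac{2 x}{3 + x} \left(-4\right) = -2 - \frac{8 x}{3 + x}$)
$\left(m{\left(161 \right)} + V{\left(h{\left(10 \right)} \right)}\right) - 12082 = \left(\frac{2 \left(-3 - 805\right)}{3 + 161} + \left(- \frac{75}{8} + \frac{1}{8} \cdot 10\right)\right) - 12082 = \left(\frac{2 \left(-3 - 805\right)}{164} + \left(- \frac{75}{8} + \frac{5}{4}\right)\right) - 12082 = \left(2 \cdot \frac{1}{164} \left(-808\right) - \frac{65}{8}\right) - 12082 = \left(- \frac{404}{41} - \frac{65}{8}\right) - 12082 = - \frac{5897}{328} - 12082 = - \frac{3968793}{328}$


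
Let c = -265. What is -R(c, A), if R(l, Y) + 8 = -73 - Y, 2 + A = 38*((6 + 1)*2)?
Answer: 611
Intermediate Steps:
A = 530 (A = -2 + 38*((6 + 1)*2) = -2 + 38*(7*2) = -2 + 38*14 = -2 + 532 = 530)
R(l, Y) = -81 - Y (R(l, Y) = -8 + (-73 - Y) = -81 - Y)
-R(c, A) = -(-81 - 1*530) = -(-81 - 530) = -1*(-611) = 611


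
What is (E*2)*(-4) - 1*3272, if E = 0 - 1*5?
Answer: -3232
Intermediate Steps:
E = -5 (E = 0 - 5 = -5)
(E*2)*(-4) - 1*3272 = -5*2*(-4) - 1*3272 = -10*(-4) - 3272 = 40 - 3272 = -3232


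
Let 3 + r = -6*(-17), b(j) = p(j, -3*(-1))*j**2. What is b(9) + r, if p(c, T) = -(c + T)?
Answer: -873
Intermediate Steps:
p(c, T) = -T - c (p(c, T) = -(T + c) = -T - c)
b(j) = j**2*(-3 - j) (b(j) = (-(-3)*(-1) - j)*j**2 = (-1*3 - j)*j**2 = (-3 - j)*j**2 = j**2*(-3 - j))
r = 99 (r = -3 - 6*(-17) = -3 + 102 = 99)
b(9) + r = 9**2*(-3 - 1*9) + 99 = 81*(-3 - 9) + 99 = 81*(-12) + 99 = -972 + 99 = -873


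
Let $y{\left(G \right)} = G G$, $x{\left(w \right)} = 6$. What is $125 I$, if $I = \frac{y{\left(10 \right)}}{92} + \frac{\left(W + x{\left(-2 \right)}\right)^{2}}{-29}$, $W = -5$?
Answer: $\frac{87750}{667} \approx 131.56$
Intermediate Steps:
$y{\left(G \right)} = G^{2}$
$I = \frac{702}{667}$ ($I = \frac{10^{2}}{92} + \frac{\left(-5 + 6\right)^{2}}{-29} = 100 \cdot \frac{1}{92} + 1^{2} \left(- \frac{1}{29}\right) = \frac{25}{23} + 1 \left(- \frac{1}{29}\right) = \frac{25}{23} - \frac{1}{29} = \frac{702}{667} \approx 1.0525$)
$125 I = 125 \cdot \frac{702}{667} = \frac{87750}{667}$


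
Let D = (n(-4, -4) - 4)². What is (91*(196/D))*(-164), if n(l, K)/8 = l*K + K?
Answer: -182819/529 ≈ -345.59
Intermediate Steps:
n(l, K) = 8*K + 8*K*l (n(l, K) = 8*(l*K + K) = 8*(K*l + K) = 8*(K + K*l) = 8*K + 8*K*l)
D = 8464 (D = (8*(-4)*(1 - 4) - 4)² = (8*(-4)*(-3) - 4)² = (96 - 4)² = 92² = 8464)
(91*(196/D))*(-164) = (91*(196/8464))*(-164) = (91*(196*(1/8464)))*(-164) = (91*(49/2116))*(-164) = (4459/2116)*(-164) = -182819/529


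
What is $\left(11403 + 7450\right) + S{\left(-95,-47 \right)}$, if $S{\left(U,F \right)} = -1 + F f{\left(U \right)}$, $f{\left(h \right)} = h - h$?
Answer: $18852$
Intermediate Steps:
$f{\left(h \right)} = 0$
$S{\left(U,F \right)} = -1$ ($S{\left(U,F \right)} = -1 + F 0 = -1 + 0 = -1$)
$\left(11403 + 7450\right) + S{\left(-95,-47 \right)} = \left(11403 + 7450\right) - 1 = 18853 - 1 = 18852$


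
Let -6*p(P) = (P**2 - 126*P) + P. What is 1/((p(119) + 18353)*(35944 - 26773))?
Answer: 1/169406712 ≈ 5.9030e-9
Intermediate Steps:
p(P) = -P**2/6 + 125*P/6 (p(P) = -((P**2 - 126*P) + P)/6 = -(P**2 - 125*P)/6 = -P**2/6 + 125*P/6)
1/((p(119) + 18353)*(35944 - 26773)) = 1/(((1/6)*119*(125 - 1*119) + 18353)*(35944 - 26773)) = 1/(((1/6)*119*(125 - 119) + 18353)*9171) = 1/(((1/6)*119*6 + 18353)*9171) = 1/((119 + 18353)*9171) = 1/(18472*9171) = 1/169406712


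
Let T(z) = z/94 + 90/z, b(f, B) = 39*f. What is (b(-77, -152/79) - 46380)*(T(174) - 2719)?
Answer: 182853841527/1363 ≈ 1.3416e+8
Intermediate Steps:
T(z) = 90/z + z/94 (T(z) = z*(1/94) + 90/z = z/94 + 90/z = 90/z + z/94)
(b(-77, -152/79) - 46380)*(T(174) - 2719) = (39*(-77) - 46380)*((90/174 + (1/94)*174) - 2719) = (-3003 - 46380)*((90*(1/174) + 87/47) - 2719) = -49383*((15/29 + 87/47) - 2719) = -49383*(3228/1363 - 2719) = -49383*(-3702769/1363) = 182853841527/1363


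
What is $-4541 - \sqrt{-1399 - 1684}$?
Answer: $-4541 - i \sqrt{3083} \approx -4541.0 - 55.525 i$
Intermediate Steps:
$-4541 - \sqrt{-1399 - 1684} = -4541 - \sqrt{-3083} = -4541 - i \sqrt{3083}$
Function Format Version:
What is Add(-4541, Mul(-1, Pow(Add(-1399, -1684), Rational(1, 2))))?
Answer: Add(-4541, Mul(-1, I, Pow(3083, Rational(1, 2)))) ≈ Add(-4541.0, Mul(-55.525, I))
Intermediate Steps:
Add(-4541, Mul(-1, Pow(Add(-1399, -1684), Rational(1, 2)))) = Add(-4541, Mul(-1, Pow(-3083, Rational(1, 2)))) = Add(-4541, Mul(-1, Mul(I, Pow(3083, Rational(1, 2))))) = Add(-4541, Mul(-1, I, Pow(3083, Rational(1, 2))))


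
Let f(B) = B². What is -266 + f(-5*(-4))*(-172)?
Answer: -69066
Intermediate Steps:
-266 + f(-5*(-4))*(-172) = -266 + (-5*(-4))²*(-172) = -266 + 20²*(-172) = -266 + 400*(-172) = -266 - 68800 = -69066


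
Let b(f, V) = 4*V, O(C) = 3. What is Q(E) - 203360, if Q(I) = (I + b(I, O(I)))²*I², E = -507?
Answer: 62983227865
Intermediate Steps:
Q(I) = I²*(12 + I)² (Q(I) = (I + 4*3)²*I² = (I + 12)²*I² = (12 + I)²*I² = I²*(12 + I)²)
Q(E) - 203360 = (-507)²*(12 - 507)² - 203360 = 257049*(-495)² - 203360 = 257049*245025 - 203360 = 62983431225 - 203360 = 62983227865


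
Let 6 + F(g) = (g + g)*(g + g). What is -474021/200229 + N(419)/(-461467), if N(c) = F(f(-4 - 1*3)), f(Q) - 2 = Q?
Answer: -2352299681/993538451 ≈ -2.3676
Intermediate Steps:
f(Q) = 2 + Q
F(g) = -6 + 4*g**2 (F(g) = -6 + (g + g)*(g + g) = -6 + (2*g)*(2*g) = -6 + 4*g**2)
N(c) = 94 (N(c) = -6 + 4*(2 + (-4 - 1*3))**2 = -6 + 4*(2 + (-4 - 3))**2 = -6 + 4*(2 - 7)**2 = -6 + 4*(-5)**2 = -6 + 4*25 = -6 + 100 = 94)
-474021/200229 + N(419)/(-461467) = -474021/200229 + 94/(-461467) = -474021*1/200229 + 94*(-1/461467) = -5097/2153 - 94/461467 = -2352299681/993538451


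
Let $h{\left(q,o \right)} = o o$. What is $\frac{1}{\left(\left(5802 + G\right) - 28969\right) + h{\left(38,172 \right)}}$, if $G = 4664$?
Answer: $\frac{1}{11081} \approx 9.0245 \cdot 10^{-5}$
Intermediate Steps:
$h{\left(q,o \right)} = o^{2}$
$\frac{1}{\left(\left(5802 + G\right) - 28969\right) + h{\left(38,172 \right)}} = \frac{1}{\left(\left(5802 + 4664\right) - 28969\right) + 172^{2}} = \frac{1}{\left(10466 - 28969\right) + 29584} = \frac{1}{-18503 + 29584} = \frac{1}{11081}$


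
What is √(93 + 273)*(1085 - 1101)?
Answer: -16*√366 ≈ -306.10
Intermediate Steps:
√(93 + 273)*(1085 - 1101) = √366*(-16) = -16*√366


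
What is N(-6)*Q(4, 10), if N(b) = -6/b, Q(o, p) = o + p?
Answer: 14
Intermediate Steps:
N(-6)*Q(4, 10) = (-6/(-6))*(4 + 10) = -6*(-1/6)*14 = 1*14 = 14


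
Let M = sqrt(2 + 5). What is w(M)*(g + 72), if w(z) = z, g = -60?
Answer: 12*sqrt(7) ≈ 31.749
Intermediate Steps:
M = sqrt(7) ≈ 2.6458
w(M)*(g + 72) = sqrt(7)*(-60 + 72) = sqrt(7)*12 = 12*sqrt(7)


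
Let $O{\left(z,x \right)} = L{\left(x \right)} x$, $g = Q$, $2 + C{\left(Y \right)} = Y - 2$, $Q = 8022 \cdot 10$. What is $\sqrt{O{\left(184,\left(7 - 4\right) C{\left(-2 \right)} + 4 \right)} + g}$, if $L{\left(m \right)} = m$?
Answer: $4 \sqrt{5026} \approx 283.58$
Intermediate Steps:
$Q = 80220$
$C{\left(Y \right)} = -4 + Y$ ($C{\left(Y \right)} = -2 + \left(Y - 2\right) = -2 + \left(-2 + Y\right) = -4 + Y$)
$g = 80220$
$O{\left(z,x \right)} = x^{2}$ ($O{\left(z,x \right)} = x x = x^{2}$)
$\sqrt{O{\left(184,\left(7 - 4\right) C{\left(-2 \right)} + 4 \right)} + g} = \sqrt{\left(\left(7 - 4\right) \left(-4 - 2\right) + 4\right)^{2} + 80220} = \sqrt{\left(3 \left(-6\right) + 4\right)^{2} + 80220} = \sqrt{\left(-18 + 4\right)^{2} + 80220} = \sqrt{\left(-14\right)^{2} + 80220} = \sqrt{196 + 80220} = \sqrt{80416} = 4 \sqrt{5026}$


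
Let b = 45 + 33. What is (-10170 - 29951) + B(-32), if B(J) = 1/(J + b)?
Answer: -1845565/46 ≈ -40121.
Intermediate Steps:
b = 78
B(J) = 1/(78 + J) (B(J) = 1/(J + 78) = 1/(78 + J))
(-10170 - 29951) + B(-32) = (-10170 - 29951) + 1/(78 - 32) = -40121 + 1/46 = -1845565/46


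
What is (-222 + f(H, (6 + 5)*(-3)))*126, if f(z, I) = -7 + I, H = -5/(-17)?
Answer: -33012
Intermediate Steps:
H = 5/17 (H = -5*(-1/17) = 5/17 ≈ 0.29412)
(-222 + f(H, (6 + 5)*(-3)))*126 = (-222 + (-7 + (6 + 5)*(-3)))*126 = (-222 + (-7 + 11*(-3)))*126 = (-222 + (-7 - 33))*126 = (-222 - 40)*126 = -262*126 = -33012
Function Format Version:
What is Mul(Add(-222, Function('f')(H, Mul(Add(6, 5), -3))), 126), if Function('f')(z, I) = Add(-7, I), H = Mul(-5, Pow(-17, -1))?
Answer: -33012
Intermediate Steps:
H = Rational(5, 17) (H = Mul(-5, Rational(-1, 17)) = Rational(5, 17) ≈ 0.29412)
Mul(Add(-222, Function('f')(H, Mul(Add(6, 5), -3))), 126) = Mul(Add(-222, Add(-7, Mul(Add(6, 5), -3))), 126) = Mul(Add(-222, Add(-7, Mul(11, -3))), 126) = Mul(Add(-222, Add(-7, -33)), 126) = Mul(Add(-222, -40), 126) = Mul(-262, 126) = -33012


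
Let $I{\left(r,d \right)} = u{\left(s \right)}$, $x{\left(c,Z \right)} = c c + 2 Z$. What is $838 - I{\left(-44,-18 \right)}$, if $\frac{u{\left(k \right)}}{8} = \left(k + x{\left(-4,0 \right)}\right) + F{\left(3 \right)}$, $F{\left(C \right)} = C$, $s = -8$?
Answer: $750$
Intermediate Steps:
$x{\left(c,Z \right)} = c^{2} + 2 Z$
$u{\left(k \right)} = 152 + 8 k$ ($u{\left(k \right)} = 8 \left(\left(k + \left(\left(-4\right)^{2} + 2 \cdot 0\right)\right) + 3\right) = 8 \left(\left(k + \left(16 + 0\right)\right) + 3\right) = 8 \left(\left(k + 16\right) + 3\right) = 8 \left(\left(16 + k\right) + 3\right) = 8 \left(19 + k\right) = 152 + 8 k$)
$I{\left(r,d \right)} = 88$ ($I{\left(r,d \right)} = 152 + 8 \left(-8\right) = 152 - 64 = 88$)
$838 - I{\left(-44,-18 \right)} = 838 - 88 = 750$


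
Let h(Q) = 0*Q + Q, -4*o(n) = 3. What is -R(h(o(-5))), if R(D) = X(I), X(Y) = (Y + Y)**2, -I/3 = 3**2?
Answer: -2916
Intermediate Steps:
o(n) = -3/4 (o(n) = -1/4*3 = -3/4)
I = -27 (I = -3*3**2 = -3*9 = -27)
X(Y) = 4*Y**2 (X(Y) = (2*Y)**2 = 4*Y**2)
h(Q) = Q (h(Q) = 0 + Q = Q)
R(D) = 2916 (R(D) = 4*(-27)**2 = 4*729 = 2916)
-R(h(o(-5))) = -1*2916 = -2916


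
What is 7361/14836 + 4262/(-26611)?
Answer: 132652539/394800796 ≈ 0.33600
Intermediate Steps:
7361/14836 + 4262/(-26611) = 7361*(1/14836) + 4262*(-1/26611) = 7361/14836 - 4262/26611 = 132652539/394800796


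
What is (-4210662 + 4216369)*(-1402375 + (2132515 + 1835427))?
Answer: 14641690869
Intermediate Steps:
(-4210662 + 4216369)*(-1402375 + (2132515 + 1835427)) = 5707*(-1402375 + 3967942) = 5707*2565567 = 14641690869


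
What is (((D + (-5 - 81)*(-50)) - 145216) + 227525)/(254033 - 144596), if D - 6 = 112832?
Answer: 199447/109437 ≈ 1.8225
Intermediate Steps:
D = 112838 (D = 6 + 112832 = 112838)
(((D + (-5 - 81)*(-50)) - 145216) + 227525)/(254033 - 144596) = (((112838 + (-5 - 81)*(-50)) - 145216) + 227525)/(254033 - 144596) = (((112838 - 86*(-50)) - 145216) + 227525)/109437 = (((112838 + 4300) - 145216) + 227525)*(1/109437) = ((117138 - 145216) + 227525)*(1/109437) = (-28078 + 227525)*(1/109437) = 199447*(1/109437) = 199447/109437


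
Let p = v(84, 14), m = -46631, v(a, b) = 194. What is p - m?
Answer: 46825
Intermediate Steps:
p = 194
p - m = 194 - 1*(-46631) = 194 + 46631 = 46825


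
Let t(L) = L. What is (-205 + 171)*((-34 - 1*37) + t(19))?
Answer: 1768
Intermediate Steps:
(-205 + 171)*((-34 - 1*37) + t(19)) = (-205 + 171)*((-34 - 1*37) + 19) = -34*((-34 - 37) + 19) = -34*(-71 + 19) = -34*(-52) = 1768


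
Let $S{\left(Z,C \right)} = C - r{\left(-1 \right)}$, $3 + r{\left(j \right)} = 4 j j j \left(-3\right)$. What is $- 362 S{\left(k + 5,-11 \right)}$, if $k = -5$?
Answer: $7240$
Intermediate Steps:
$r{\left(j \right)} = -3 - 12 j^{3}$ ($r{\left(j \right)} = -3 + 4 j j j \left(-3\right) = -3 + 4 j^{2} j \left(-3\right) = -3 + 4 j^{3} \left(-3\right) = -3 - 12 j^{3}$)
$S{\left(Z,C \right)} = -9 + C$ ($S{\left(Z,C \right)} = C - \left(-3 - 12 \left(-1\right)^{3}\right) = C - \left(-3 - -12\right) = C - \left(-3 + 12\right) = C - 9 = -9 + C$)
$- 362 S{\left(k + 5,-11 \right)} = - 362 \left(-9 - 11\right) = \left(-362\right) \left(-20\right) = 7240$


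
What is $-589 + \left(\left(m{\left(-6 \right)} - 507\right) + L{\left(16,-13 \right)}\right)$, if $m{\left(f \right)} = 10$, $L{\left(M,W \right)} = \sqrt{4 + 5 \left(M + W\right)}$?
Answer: $-1086 + \sqrt{19} \approx -1081.6$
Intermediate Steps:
$L{\left(M,W \right)} = \sqrt{4 + 5 M + 5 W}$ ($L{\left(M,W \right)} = \sqrt{4 + \left(5 M + 5 W\right)} = \sqrt{4 + 5 M + 5 W}$)
$-589 + \left(\left(m{\left(-6 \right)} - 507\right) + L{\left(16,-13 \right)}\right) = -589 + \left(\left(10 - 507\right) + \sqrt{4 + 5 \cdot 16 + 5 \left(-13\right)}\right) = -589 - \left(497 - \sqrt{4 + 80 - 65}\right) = -589 - \left(497 - \sqrt{19}\right) = -1086 + \sqrt{19}$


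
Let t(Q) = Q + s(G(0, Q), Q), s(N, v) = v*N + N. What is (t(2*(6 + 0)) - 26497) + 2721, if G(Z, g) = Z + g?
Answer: -23608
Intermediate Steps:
s(N, v) = N + N*v (s(N, v) = N*v + N = N + N*v)
t(Q) = Q + Q*(1 + Q) (t(Q) = Q + (0 + Q)*(1 + Q) = Q + Q*(1 + Q))
(t(2*(6 + 0)) - 26497) + 2721 = ((2*(6 + 0))*(2 + 2*(6 + 0)) - 26497) + 2721 = ((2*6)*(2 + 2*6) - 26497) + 2721 = (12*(2 + 12) - 26497) + 2721 = (12*14 - 26497) + 2721 = (168 - 26497) + 2721 = -26329 + 2721 = -23608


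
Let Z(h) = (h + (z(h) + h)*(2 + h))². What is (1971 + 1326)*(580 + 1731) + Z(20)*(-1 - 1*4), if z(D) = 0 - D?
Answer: 7617367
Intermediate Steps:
z(D) = -D
Z(h) = h² (Z(h) = (h + (-h + h)*(2 + h))² = (h + 0*(2 + h))² = (h + 0)² = h²)
(1971 + 1326)*(580 + 1731) + Z(20)*(-1 - 1*4) = (1971 + 1326)*(580 + 1731) + 20²*(-1 - 1*4) = 3297*2311 + 400*(-1 - 4) = 7619367 + 400*(-5) = 7619367 - 2000 = 7617367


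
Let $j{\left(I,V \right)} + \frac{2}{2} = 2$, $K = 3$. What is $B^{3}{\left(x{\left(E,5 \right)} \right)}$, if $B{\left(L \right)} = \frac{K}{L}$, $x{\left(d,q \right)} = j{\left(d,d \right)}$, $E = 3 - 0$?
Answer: $27$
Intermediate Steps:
$j{\left(I,V \right)} = 1$ ($j{\left(I,V \right)} = -1 + 2 = 1$)
$E = 3$ ($E = 3 + 0 = 3$)
$x{\left(d,q \right)} = 1$
$B{\left(L \right)} = \frac{3}{L}$
$B^{3}{\left(x{\left(E,5 \right)} \right)} = \left(\frac{3}{1}\right)^{3} = \left(3 \cdot 1\right)^{3} = 3^{3} = 27$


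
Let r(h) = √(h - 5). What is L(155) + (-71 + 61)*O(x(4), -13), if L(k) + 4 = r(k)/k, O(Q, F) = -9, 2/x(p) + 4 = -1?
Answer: 86 + √6/31 ≈ 86.079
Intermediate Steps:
x(p) = -⅖ (x(p) = 2/(-4 - 1) = 2/(-5) = 2*(-⅕) = -⅖)
r(h) = √(-5 + h)
L(k) = -4 + √(-5 + k)/k
L(155) + (-71 + 61)*O(x(4), -13) = (-4 + √(-5 + 155)/155) + (-71 + 61)*(-9) = (-4 + √150/155) - 10*(-9) = (-4 + (5*√6)/155) + 90 = (-4 + √6/31) + 90 = 86 + √6/31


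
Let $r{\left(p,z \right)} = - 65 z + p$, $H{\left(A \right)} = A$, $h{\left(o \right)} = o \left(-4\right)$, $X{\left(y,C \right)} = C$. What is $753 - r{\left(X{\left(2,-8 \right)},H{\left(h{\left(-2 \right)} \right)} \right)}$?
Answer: $1281$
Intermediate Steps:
$h{\left(o \right)} = - 4 o$
$r{\left(p,z \right)} = p - 65 z$
$753 - r{\left(X{\left(2,-8 \right)},H{\left(h{\left(-2 \right)} \right)} \right)} = 753 - \left(-8 - 65 \left(\left(-4\right) \left(-2\right)\right)\right) = 753 - \left(-8 - 520\right) = 753 - -528 = 753 + 528 = 1281$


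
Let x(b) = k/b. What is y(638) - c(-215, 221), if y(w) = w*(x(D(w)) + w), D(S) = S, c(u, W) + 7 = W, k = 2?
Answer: 406832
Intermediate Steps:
c(u, W) = -7 + W
x(b) = 2/b
y(w) = w*(w + 2/w) (y(w) = w*(2/w + w) = w*(w + 2/w))
y(638) - c(-215, 221) = (2 + 638**2) - (-7 + 221) = (2 + 407044) - 1*214 = 407046 - 214 = 406832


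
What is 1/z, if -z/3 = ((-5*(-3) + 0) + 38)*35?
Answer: -1/5565 ≈ -0.00017969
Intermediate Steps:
z = -5565 (z = -3*((-5*(-3) + 0) + 38)*35 = -3*((15 + 0) + 38)*35 = -3*(15 + 38)*35 = -159*35 = -3*1855 = -5565)
1/z = 1/(-5565) = -1/5565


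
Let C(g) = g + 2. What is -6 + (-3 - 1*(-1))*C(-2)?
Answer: -6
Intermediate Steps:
C(g) = 2 + g
-6 + (-3 - 1*(-1))*C(-2) = -6 + (-3 - 1*(-1))*(2 - 2) = -6 + (-3 + 1)*0 = -6 - 2*0 = -6 + 0 = -6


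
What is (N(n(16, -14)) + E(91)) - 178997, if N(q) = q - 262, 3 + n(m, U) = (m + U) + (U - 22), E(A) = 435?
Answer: -178861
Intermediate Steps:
n(m, U) = -25 + m + 2*U (n(m, U) = -3 + ((m + U) + (U - 22)) = -3 + ((U + m) + (-22 + U)) = -3 + (-22 + m + 2*U) = -25 + m + 2*U)
N(q) = -262 + q
(N(n(16, -14)) + E(91)) - 178997 = ((-262 + (-25 + 16 + 2*(-14))) + 435) - 178997 = ((-262 + (-25 + 16 - 28)) + 435) - 178997 = ((-262 - 37) + 435) - 178997 = (-299 + 435) - 178997 = 136 - 178997 = -178861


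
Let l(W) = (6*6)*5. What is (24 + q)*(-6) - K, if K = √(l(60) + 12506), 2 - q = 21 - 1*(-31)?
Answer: 156 - √12686 ≈ 43.368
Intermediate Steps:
q = -50 (q = 2 - (21 - 1*(-31)) = 2 - (21 + 31) = 2 - 1*52 = 2 - 52 = -50)
l(W) = 180 (l(W) = 36*5 = 180)
K = √12686 (K = √(180 + 12506) = √12686 ≈ 112.63)
(24 + q)*(-6) - K = (24 - 50)*(-6) - √12686 = -26*(-6) - √12686 = 156 - √12686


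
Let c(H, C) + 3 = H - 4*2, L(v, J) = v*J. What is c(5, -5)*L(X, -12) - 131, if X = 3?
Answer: 85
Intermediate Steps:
L(v, J) = J*v
c(H, C) = -11 + H (c(H, C) = -3 + (H - 4*2) = -3 + (H - 8) = -3 + (-8 + H) = -11 + H)
c(5, -5)*L(X, -12) - 131 = (-11 + 5)*(-12*3) - 131 = -6*(-36) - 131 = 216 - 131 = 85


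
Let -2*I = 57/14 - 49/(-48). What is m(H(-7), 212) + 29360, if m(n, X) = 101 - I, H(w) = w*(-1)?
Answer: 19799503/672 ≈ 29464.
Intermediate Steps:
I = -1711/672 (I = -(57/14 - 49/(-48))/2 = -(57*(1/14) - 49*(-1/48))/2 = -(57/14 + 49/48)/2 = -½*1711/336 = -1711/672 ≈ -2.5461)
H(w) = -w
m(n, X) = 69583/672 (m(n, X) = 101 - 1*(-1711/672) = 101 + 1711/672 = 69583/672)
m(H(-7), 212) + 29360 = 69583/672 + 29360 = 19799503/672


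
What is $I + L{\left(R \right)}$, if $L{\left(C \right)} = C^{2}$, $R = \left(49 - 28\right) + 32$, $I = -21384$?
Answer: $-18575$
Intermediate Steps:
$R = 53$ ($R = \left(49 - 28\right) + 32 = 21 + 32 = 53$)
$I + L{\left(R \right)} = -21384 + 53^{2} = -21384 + 2809 = -18575$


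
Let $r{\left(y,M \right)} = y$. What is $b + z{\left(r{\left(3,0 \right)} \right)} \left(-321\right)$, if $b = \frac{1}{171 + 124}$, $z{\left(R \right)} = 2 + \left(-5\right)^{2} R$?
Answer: $- \frac{7291514}{295} \approx -24717.0$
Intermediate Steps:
$z{\left(R \right)} = 2 + 25 R$
$b = \frac{1}{295} \approx 0.0033898$
$b + z{\left(r{\left(3,0 \right)} \right)} \left(-321\right) = \frac{1}{295} + \left(2 + 25 \cdot 3\right) \left(-321\right) = \frac{1}{295} + \left(2 + 75\right) \left(-321\right) = \frac{1}{295} + 77 \left(-321\right) = \frac{1}{295} - 24717 = - \frac{7291514}{295}$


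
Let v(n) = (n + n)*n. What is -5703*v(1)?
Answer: -11406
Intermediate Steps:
v(n) = 2*n² (v(n) = (2*n)*n = 2*n²)
-5703*v(1) = -11406*1² = -11406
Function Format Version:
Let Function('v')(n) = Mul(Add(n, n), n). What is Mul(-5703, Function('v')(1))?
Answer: -11406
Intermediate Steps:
Function('v')(n) = Mul(2, Pow(n, 2)) (Function('v')(n) = Mul(Mul(2, n), n) = Mul(2, Pow(n, 2)))
Mul(-5703, Function('v')(1)) = Mul(-5703, Mul(2, Pow(1, 2))) = Mul(-5703, Mul(2, 1)) = Mul(-5703, 2) = -11406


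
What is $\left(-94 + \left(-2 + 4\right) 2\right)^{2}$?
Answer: $8100$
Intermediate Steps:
$\left(-94 + \left(-2 + 4\right) 2\right)^{2} = \left(-94 + 2 \cdot 2\right)^{2} = \left(-94 + 4\right)^{2} = \left(-90\right)^{2} = 8100$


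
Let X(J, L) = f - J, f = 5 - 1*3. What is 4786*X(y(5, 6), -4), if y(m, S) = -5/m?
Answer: 14358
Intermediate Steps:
f = 2 (f = 5 - 3 = 2)
X(J, L) = 2 - J
4786*X(y(5, 6), -4) = 4786*(2 - (-5)/5) = 4786*(2 - 1*(-1)) = 4786*(2 + 1) = 4786*3 = 14358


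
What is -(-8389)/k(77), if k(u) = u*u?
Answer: 8389/5929 ≈ 1.4149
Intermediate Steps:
k(u) = u²
-(-8389)/k(77) = -(-8389)/(77²) = -(-8389)/5929 = -1*(-8389/5929) = 8389/5929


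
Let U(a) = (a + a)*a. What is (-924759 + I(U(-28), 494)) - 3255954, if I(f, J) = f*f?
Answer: -1722089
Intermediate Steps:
U(a) = 2*a² (U(a) = (2*a)*a = 2*a²)
I(f, J) = f²
(-924759 + I(U(-28), 494)) - 3255954 = (-924759 + (2*(-28)²)²) - 3255954 = (-924759 + (2*784)²) - 3255954 = (-924759 + 1568²) - 3255954 = (-924759 + 2458624) - 3255954 = 1533865 - 3255954 = -1722089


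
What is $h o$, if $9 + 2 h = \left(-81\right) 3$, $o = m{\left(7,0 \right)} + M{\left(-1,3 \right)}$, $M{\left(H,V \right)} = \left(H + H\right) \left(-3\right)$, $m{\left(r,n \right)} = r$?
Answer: $-1638$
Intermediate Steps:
$M{\left(H,V \right)} = - 6 H$ ($M{\left(H,V \right)} = 2 H \left(-3\right) = - 6 H$)
$o = 13$ ($o = 7 - -6 = 7 + 6 = 13$)
$h = -126$ ($h = - \frac{9}{2} + \frac{\left(-81\right) 3}{2} = - \frac{9}{2} + \frac{1}{2} \left(-243\right) = - \frac{9}{2} - \frac{243}{2} = -126$)
$h o = \left(-126\right) 13 = -1638$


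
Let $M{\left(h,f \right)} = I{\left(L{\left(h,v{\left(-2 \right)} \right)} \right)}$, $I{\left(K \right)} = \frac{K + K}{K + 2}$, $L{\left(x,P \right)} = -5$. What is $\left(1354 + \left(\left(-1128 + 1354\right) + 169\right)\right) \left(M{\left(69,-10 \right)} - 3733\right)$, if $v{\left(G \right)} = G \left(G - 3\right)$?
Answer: $-6523187$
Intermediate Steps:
$v{\left(G \right)} = G \left(-3 + G\right)$
$I{\left(K \right)} = \frac{2 K}{2 + K}$
$M{\left(h,f \right)} = \frac{10}{3}$ ($M{\left(h,f \right)} = 2 \left(-5\right) \frac{1}{2 - 5} = 2 \left(-5\right) \frac{1}{-3} = 2 \left(-5\right) \left(- \frac{1}{3}\right) = \frac{10}{3}$)
$\left(1354 + \left(\left(-1128 + 1354\right) + 169\right)\right) \left(M{\left(69,-10 \right)} - 3733\right) = \left(1354 + \left(\left(-1128 + 1354\right) + 169\right)\right) \left(\frac{10}{3} - 3733\right) = \left(1354 + \left(226 + 169\right)\right) \left(- \frac{11189}{3}\right) = \left(1354 + 395\right) \left(- \frac{11189}{3}\right) = 1749 \left(- \frac{11189}{3}\right) = -6523187$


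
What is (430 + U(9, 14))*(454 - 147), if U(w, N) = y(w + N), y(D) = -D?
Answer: 124949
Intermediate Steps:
U(w, N) = -N - w (U(w, N) = -(w + N) = -(N + w) = -N - w)
(430 + U(9, 14))*(454 - 147) = (430 + (-1*14 - 1*9))*(454 - 147) = (430 + (-14 - 9))*307 = (430 - 23)*307 = 407*307 = 124949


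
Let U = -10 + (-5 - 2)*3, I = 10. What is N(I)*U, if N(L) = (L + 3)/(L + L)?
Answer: -403/20 ≈ -20.150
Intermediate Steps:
U = -31 (U = -10 - 7*3 = -10 - 21 = -31)
N(L) = (3 + L)/(2*L) (N(L) = (3 + L)/((2*L)) = (3 + L)*(1/(2*L)) = (3 + L)/(2*L))
N(I)*U = ((1/2)*(3 + 10)/10)*(-31) = ((1/2)*(1/10)*13)*(-31) = (13/20)*(-31) = -403/20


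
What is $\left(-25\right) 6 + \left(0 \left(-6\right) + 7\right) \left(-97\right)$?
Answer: $-829$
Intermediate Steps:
$\left(-25\right) 6 + \left(0 \left(-6\right) + 7\right) \left(-97\right) = -150 + \left(0 + 7\right) \left(-97\right) = -150 + 7 \left(-97\right) = -150 - 679 = -829$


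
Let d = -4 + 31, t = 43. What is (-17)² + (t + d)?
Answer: 359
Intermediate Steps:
d = 27
(-17)² + (t + d) = (-17)² + (43 + 27) = 289 + 70 = 359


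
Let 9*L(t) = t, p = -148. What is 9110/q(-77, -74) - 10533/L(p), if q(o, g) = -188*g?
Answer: 2230007/3478 ≈ 641.17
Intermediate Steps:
L(t) = t/9
9110/q(-77, -74) - 10533/L(p) = 9110/((-188*(-74))) - 10533/((⅑)*(-148)) = 9110/13912 - 10533/(-148/9) = 9110*(1/13912) - 10533*(-9/148) = 4555/6956 + 94797/148 = 2230007/3478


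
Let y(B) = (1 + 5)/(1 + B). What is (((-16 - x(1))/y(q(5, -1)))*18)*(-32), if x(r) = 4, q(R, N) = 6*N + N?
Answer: -11520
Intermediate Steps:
q(R, N) = 7*N
y(B) = 6/(1 + B)
(((-16 - x(1))/y(q(5, -1)))*18)*(-32) = (((-16 - 1*4)/((6/(1 + 7*(-1)))))*18)*(-32) = (((-16 - 4)/((6/(1 - 7))))*18)*(-32) = (-20/(6/(-6))*18)*(-32) = (-20/(6*(-⅙))*18)*(-32) = (-20/(-1)*18)*(-32) = (-20*(-1)*18)*(-32) = (20*18)*(-32) = 360*(-32) = -11520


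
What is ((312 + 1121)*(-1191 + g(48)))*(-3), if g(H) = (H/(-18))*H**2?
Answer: 31533165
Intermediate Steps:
g(H) = -H**3/18 (g(H) = (H*(-1/18))*H**2 = (-H/18)*H**2 = -H**3/18)
((312 + 1121)*(-1191 + g(48)))*(-3) = ((312 + 1121)*(-1191 - 1/18*48**3))*(-3) = (1433*(-1191 - 1/18*110592))*(-3) = (1433*(-1191 - 6144))*(-3) = (1433*(-7335))*(-3) = -10511055*(-3) = 31533165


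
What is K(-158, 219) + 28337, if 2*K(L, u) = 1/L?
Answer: 8954491/316 ≈ 28337.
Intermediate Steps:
K(L, u) = 1/(2*L)
K(-158, 219) + 28337 = (1/2)/(-158) + 28337 = (1/2)*(-1/158) + 28337 = -1/316 + 28337 = 8954491/316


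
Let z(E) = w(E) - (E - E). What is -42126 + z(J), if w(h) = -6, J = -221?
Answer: -42132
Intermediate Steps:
z(E) = -6 (z(E) = -6 - (E - E) = -6 - 1*0 = -6 + 0 = -6)
-42126 + z(J) = -42126 - 6 = -42132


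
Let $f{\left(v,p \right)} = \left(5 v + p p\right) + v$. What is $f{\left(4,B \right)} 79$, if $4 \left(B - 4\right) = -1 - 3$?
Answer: $2607$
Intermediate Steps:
$B = 3$ ($B = 4 + \frac{-1 - 3}{4} = 4 + \frac{1}{4} \left(-4\right) = 4 - 1 = 3$)
$f{\left(v,p \right)} = p^{2} + 6 v$ ($f{\left(v,p \right)} = \left(5 v + p^{2}\right) + v = \left(p^{2} + 5 v\right) + v = p^{2} + 6 v$)
$f{\left(4,B \right)} 79 = \left(3^{2} + 6 \cdot 4\right) 79 = \left(9 + 24\right) 79 = 33 \cdot 79 = 2607$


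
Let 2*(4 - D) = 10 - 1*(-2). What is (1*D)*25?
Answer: -50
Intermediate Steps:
D = -2 (D = 4 - (10 - 1*(-2))/2 = 4 - (10 + 2)/2 = 4 - ½*12 = 4 - 6 = -2)
(1*D)*25 = (1*(-2))*25 = -2*25 = -50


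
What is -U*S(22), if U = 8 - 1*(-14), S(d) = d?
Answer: -484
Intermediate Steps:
U = 22 (U = 8 + 14 = 22)
-U*S(22) = -22*22 = -1*484 = -484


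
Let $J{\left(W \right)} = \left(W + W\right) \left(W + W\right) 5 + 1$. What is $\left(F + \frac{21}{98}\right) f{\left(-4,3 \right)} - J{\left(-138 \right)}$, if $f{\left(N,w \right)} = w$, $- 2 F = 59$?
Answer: $- \frac{2666782}{7} \approx -3.8097 \cdot 10^{5}$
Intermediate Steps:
$F = - \frac{59}{2}$ ($F = \left(- \frac{1}{2}\right) 59 = - \frac{59}{2} \approx -29.5$)
$J{\left(W \right)} = 1 + 20 W^{2}$ ($J{\left(W \right)} = 2 W 2 W 5 + 1 = 4 W^{2} \cdot 5 + 1 = 20 W^{2} + 1 = 1 + 20 W^{2}$)
$\left(F + \frac{21}{98}\right) f{\left(-4,3 \right)} - J{\left(-138 \right)} = \left(- \frac{59}{2} + \frac{21}{98}\right) 3 - \left(1 + 20 \left(-138\right)^{2}\right) = \left(- \frac{59}{2} + 21 \cdot \frac{1}{98}\right) 3 - \left(1 + 20 \cdot 19044\right) = \left(- \frac{59}{2} + \frac{3}{14}\right) 3 - \left(1 + 380880\right) = \left(- \frac{205}{7}\right) 3 - 380881 = - \frac{615}{7} - 380881 = - \frac{2666782}{7}$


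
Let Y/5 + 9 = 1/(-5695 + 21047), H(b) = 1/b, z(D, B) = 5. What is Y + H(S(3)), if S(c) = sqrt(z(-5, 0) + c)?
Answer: -690835/15352 + sqrt(2)/4 ≈ -44.646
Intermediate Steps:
S(c) = sqrt(5 + c)
Y = -690835/15352 (Y = -45 + 5/(-5695 + 21047) = -45 + 5/15352 = -690835/15352 ≈ -45.000)
Y + H(S(3)) = -690835/15352 + 1/(sqrt(5 + 3)) = -690835/15352 + 1/(sqrt(8)) = -690835/15352 + 1/(2*sqrt(2)) = -690835/15352 + sqrt(2)/4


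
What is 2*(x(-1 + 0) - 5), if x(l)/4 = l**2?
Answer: -2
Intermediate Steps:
x(l) = 4*l**2
2*(x(-1 + 0) - 5) = 2*(4*(-1 + 0)**2 - 5) = 2*(4*(-1)**2 - 5) = 2*(4*1 - 5) = 2*(4 - 5) = 2*(-1) = -2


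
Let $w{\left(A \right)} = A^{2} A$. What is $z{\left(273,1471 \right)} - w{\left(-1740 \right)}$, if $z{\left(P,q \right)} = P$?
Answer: $5268024273$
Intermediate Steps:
$w{\left(A \right)} = A^{3}$
$z{\left(273,1471 \right)} - w{\left(-1740 \right)} = 273 - \left(-1740\right)^{3} = 273 - -5268024000 = 273 + 5268024000 = 5268024273$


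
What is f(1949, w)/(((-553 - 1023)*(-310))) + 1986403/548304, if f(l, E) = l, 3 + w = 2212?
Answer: 30360802943/8371231320 ≈ 3.6268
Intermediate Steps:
w = 2209 (w = -3 + 2212 = 2209)
f(1949, w)/(((-553 - 1023)*(-310))) + 1986403/548304 = 1949/(((-553 - 1023)*(-310))) + 1986403/548304 = 1949/((-1576*(-310))) + 1986403*(1/548304) = 1949/488560 + 1986403/548304 = 30360802943/8371231320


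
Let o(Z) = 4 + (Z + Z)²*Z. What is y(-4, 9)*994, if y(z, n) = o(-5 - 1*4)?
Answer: -2894528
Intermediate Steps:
o(Z) = 4 + 4*Z³ (o(Z) = 4 + (2*Z)²*Z = 4 + (4*Z²)*Z = 4 + 4*Z³)
y(z, n) = -2912 (y(z, n) = 4 + 4*(-5 - 1*4)³ = 4 + 4*(-5 - 4)³ = 4 + 4*(-9)³ = 4 + 4*(-729) = 4 - 2916 = -2912)
y(-4, 9)*994 = -2912*994 = -2894528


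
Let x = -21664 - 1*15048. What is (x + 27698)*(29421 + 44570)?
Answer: -666954874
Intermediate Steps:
x = -36712 (x = -21664 - 15048 = -36712)
(x + 27698)*(29421 + 44570) = (-36712 + 27698)*(29421 + 44570) = -9014*73991 = -666954874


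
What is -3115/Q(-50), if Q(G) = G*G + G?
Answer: -89/70 ≈ -1.2714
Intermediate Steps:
Q(G) = G + G² (Q(G) = G² + G = G + G²)
-3115/Q(-50) = -3115*(-1/(50*(1 - 50))) = -3115/((-50*(-49))) = -3115/2450 = -3115*1/2450 = -89/70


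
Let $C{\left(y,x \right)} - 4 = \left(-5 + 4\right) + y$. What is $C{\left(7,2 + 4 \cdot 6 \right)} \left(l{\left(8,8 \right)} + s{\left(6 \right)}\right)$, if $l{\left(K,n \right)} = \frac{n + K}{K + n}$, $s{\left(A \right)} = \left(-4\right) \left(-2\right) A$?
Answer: $490$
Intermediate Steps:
$s{\left(A \right)} = 8 A$
$C{\left(y,x \right)} = 3 + y$ ($C{\left(y,x \right)} = 4 + \left(\left(-5 + 4\right) + y\right) = 4 + \left(-1 + y\right) = 3 + y$)
$l{\left(K,n \right)} = 1$ ($l{\left(K,n \right)} = \frac{K + n}{K + n} = 1$)
$C{\left(7,2 + 4 \cdot 6 \right)} \left(l{\left(8,8 \right)} + s{\left(6 \right)}\right) = \left(3 + 7\right) \left(1 + 8 \cdot 6\right) = 10 \left(1 + 48\right) = 10 \cdot 49 = 490$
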